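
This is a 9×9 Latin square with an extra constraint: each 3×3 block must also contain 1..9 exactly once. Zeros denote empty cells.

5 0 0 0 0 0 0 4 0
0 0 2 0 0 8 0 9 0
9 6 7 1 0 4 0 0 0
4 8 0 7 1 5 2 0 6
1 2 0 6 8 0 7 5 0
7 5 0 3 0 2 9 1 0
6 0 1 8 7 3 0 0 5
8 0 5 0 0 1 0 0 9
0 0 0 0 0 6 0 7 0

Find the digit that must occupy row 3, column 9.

2

row 2, column 1 = 3: row 2 has {2,8,9}; col 1 has {1,4,5,6,7,8,9}; box has {2,5,6,7,9} → only 3 remains.
row 2, column 4 = 5: row 2 has {2,3,8,9}; col 4 has {1,3,6,7,8}; box has {1,4,8} → only 5 remains.
row 2, column 5 = 6: row 2 has {2,3,5,8,9}; col 5 has {1,7,8}; box has {1,4,5,8} → only 6 remains.
row 2, column 7 = 1: row 2 has {2,3,5,6,8,9}; col 7 has {2,7,9}; box has {4,9} → only 1 remains.
row 2, column 9 = 7: row 2 has {1,2,3,5,6,8,9}; col 9 has {5,6,9}; box has {1,4,9} → only 7 remains.
row 4, column 8 = 3: row 4 has {1,2,4,5,6,7,8}; col 8 has {1,4,5,7,9}; box has {1,2,5,6,7,9} → only 3 remains.
row 5, column 6 = 9: row 5 has {1,2,5,6,7,8}; col 6 has {1,2,3,4,5,6,8}; box has {1,2,3,5,6,7,8} → only 9 remains.
row 5, column 9 = 4: row 5 has {1,2,5,6,7,8,9}; col 9 has {5,6,7,9}; box has {1,2,3,5,6,7,9} → only 4 remains.
row 6, column 3 = 6: row 6 has {1,2,3,5,7,9}; col 3 has {1,2,5,7}; box has {1,2,4,5,7,8} → only 6 remains.
row 6, column 5 = 4: row 6 has {1,2,3,5,6,7,9}; col 5 has {1,6,7,8}; box has {1,2,3,5,6,7,8,9} → only 4 remains.
row 6, column 9 = 8: row 6 has {1,2,3,4,5,6,7,9}; col 9 has {4,5,6,7,9}; box has {1,2,3,4,5,6,7,9} → only 8 remains.
row 7, column 7 = 4: row 7 has {1,3,5,6,7,8}; col 7 has {1,2,7,9}; box has {5,7,9} → only 4 remains.
row 7, column 8 = 2: row 7 has {1,3,4,5,6,7,8}; col 8 has {1,3,4,5,7,9}; box has {4,5,7,9} → only 2 remains.
row 8, column 5 = 2: row 8 has {1,5,8,9}; col 5 has {1,4,6,7,8}; box has {1,3,6,7,8} → only 2 remains.
row 8, column 8 = 6: row 8 has {1,2,5,8,9}; col 8 has {1,2,3,4,5,7,9}; box has {2,4,5,7,9} → only 6 remains.
row 9, column 1 = 2: row 9 has {6,7}; col 1 has {1,3,4,5,6,7,8,9}; box has {1,5,6,8} → only 2 remains.
row 1, column 2 = 1: row 1 has {4,5}; col 2 has {2,5,6,8}; box has {2,3,5,6,7,9} → only 1 remains.
row 1, column 3 = 8: row 1 has {1,4,5}; col 3 has {1,2,5,6,7}; box has {1,2,3,5,6,7,9} → only 8 remains.
row 1, column 6 = 7: row 1 has {1,4,5,8}; col 6 has {1,2,3,4,5,6,8,9}; box has {1,4,5,6,8} → only 7 remains.
row 2, column 2 = 4: row 2 has {1,2,3,5,6,7,8,9}; col 2 has {1,2,5,6,8}; box has {1,2,3,5,6,7,8,9} → only 4 remains.
row 3, column 5 = 3: row 3 has {1,4,6,7,9}; col 5 has {1,2,4,6,7,8}; box has {1,4,5,6,7,8} → only 3 remains.
row 3, column 8 = 8: row 3 has {1,3,4,6,7,9}; col 8 has {1,2,3,4,5,6,7,9}; box has {1,4,7,9} → only 8 remains.
row 3, column 9 = 2: row 3 has {1,3,4,6,7,8,9}; col 9 has {4,5,6,7,8,9}; box has {1,4,7,8,9} → only 2 remains.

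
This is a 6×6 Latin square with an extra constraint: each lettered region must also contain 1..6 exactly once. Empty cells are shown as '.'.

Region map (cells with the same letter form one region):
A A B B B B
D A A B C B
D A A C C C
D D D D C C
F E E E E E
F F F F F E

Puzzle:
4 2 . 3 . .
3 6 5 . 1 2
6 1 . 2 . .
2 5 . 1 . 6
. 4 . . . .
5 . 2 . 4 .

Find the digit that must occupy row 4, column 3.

4

row 2, column 4 = 4 (sole candidate).
row 3, column 3 = 3 (sole candidate).
row 3, column 5 = 5 (sole candidate).
row 3, column 6 = 4 (sole candidate).
row 4, column 3 = 4: row 4 has {1,2,5,6}; col 3 has {2,3,5}; region has {1,2,3,5,6} → only 4 remains.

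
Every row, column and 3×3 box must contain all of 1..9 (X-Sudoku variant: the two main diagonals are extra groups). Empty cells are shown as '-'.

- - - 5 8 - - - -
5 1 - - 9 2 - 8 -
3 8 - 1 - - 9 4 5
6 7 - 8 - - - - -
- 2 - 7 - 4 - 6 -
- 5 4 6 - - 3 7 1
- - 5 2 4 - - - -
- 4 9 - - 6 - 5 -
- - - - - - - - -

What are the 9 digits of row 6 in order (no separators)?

854629371

row 3, column 6 = 7: row 3 has {1,3,4,5,8,9}; col 6 has {2,4,6}; box has {1,2,5,8,9} → only 7 remains.
row 5, column 5 = 3: row 5 has {2,4,6,7}; col 5 has {4,8,9}; box has {4,6,7,8}; main diagonal has {1,5,8}; anti-diagonal has {4,5,6,8,9} → only 3 remains.
row 6, column 5 = 2: row 6 has {1,3,4,5,6,7}; col 5 has {3,4,8,9}; box has {3,4,6,7,8} → only 2 remains.
row 6, column 6 = 9: row 6 has {1,2,3,4,5,6,7}; col 6 has {2,4,6,7}; box has {2,3,4,6,7,8}; main diagonal has {1,3,5,8} → only 9 remains.
row 8, column 4 = 3: row 8 has {4,5,6,9}; col 4 has {1,2,5,6,7,8}; box has {2,4,6} → only 3 remains.
row 9, column 4 = 9: row 9 has {}; col 4 has {1,2,3,5,6,7,8}; box has {2,3,4,6} → only 9 remains.
row 1, column 6 = 3: row 1 has {5,8}; col 6 has {2,4,6,7,9}; box has {1,2,5,7,8,9} → only 3 remains.
row 2, column 4 = 4: row 2 has {1,2,5,8,9}; col 4 has {1,2,3,5,6,7,8,9}; box has {1,2,3,5,7,8,9} → only 4 remains.
row 3, column 5 = 6: row 3 has {1,3,4,5,7,8,9}; col 5 has {2,3,4,8,9}; box has {1,2,3,4,5,7,8,9} → only 6 remains.
row 4, column 6 = 1: row 4 has {6,7,8}; col 6 has {2,3,4,6,7,9}; box has {2,3,4,6,7,8,9}; anti-diagonal has {3,4,5,6,8,9} → only 1 remains.
row 6, column 1 = 8: row 6 has {1,2,3,4,5,6,7,9}; col 1 has {3,5,6}; box has {2,4,5,6,7} → only 8 remains.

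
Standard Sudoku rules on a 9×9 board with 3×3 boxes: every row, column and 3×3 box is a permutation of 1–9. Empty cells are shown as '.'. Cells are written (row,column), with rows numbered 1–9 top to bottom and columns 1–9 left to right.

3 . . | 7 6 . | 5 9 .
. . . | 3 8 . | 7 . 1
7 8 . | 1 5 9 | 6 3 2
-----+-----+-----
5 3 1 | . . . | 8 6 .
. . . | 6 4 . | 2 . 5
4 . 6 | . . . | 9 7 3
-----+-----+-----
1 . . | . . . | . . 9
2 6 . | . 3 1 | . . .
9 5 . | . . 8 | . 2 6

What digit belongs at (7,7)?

3

(2,1) = 6: row 2 has {1,3,7,8}; col 1 has {1,2,3,4,5,7,9}; box has {3,7,8} → only 6 remains.
(2,8) = 4: row 2 has {1,3,6,7,8}; col 8 has {2,3,6,7,9}; box has {1,2,3,5,6,7,9} → only 4 remains.
(3,3) = 4: row 3 has {1,2,3,5,6,7,8,9}; col 3 has {1,6}; box has {3,6,7,8} → only 4 remains.
(4,9) = 4: row 4 has {1,3,5,6,8}; col 9 has {1,2,3,5,6,9}; box has {2,3,5,6,7,8,9} → only 4 remains.
(5,1) = 8: row 5 has {2,4,5,6}; col 1 has {1,2,3,4,5,6,7,9}; box has {1,3,4,5,6} → only 8 remains.
(5,8) = 1: row 5 has {2,4,5,6,8}; col 8 has {2,3,4,6,7,9}; box has {2,3,4,5,6,7,8,9} → only 1 remains.
(6,2) = 2: row 6 has {3,4,6,7,9}; col 2 has {3,5,6,8}; box has {1,3,4,5,6,8} → only 2 remains.
(6,5) = 1: row 6 has {2,3,4,6,7,9}; col 5 has {3,4,5,6,8}; box has {4,6} → only 1 remains.
(6,6) = 5: row 6 has {1,2,3,4,6,7,9}; col 6 has {1,8,9}; box has {1,4,6} → only 5 remains.
(8,7) = 4: row 8 has {1,2,3,6}; col 7 has {2,5,6,7,8,9}; box has {2,6,9} → only 4 remains.
(9,4) = 4: row 9 has {2,5,6,8,9}; col 4 has {1,3,6,7}; box has {1,3,8} → only 4 remains.
(9,5) = 7: row 9 has {2,4,5,6,8,9}; col 5 has {1,3,4,5,6,8}; box has {1,3,4,8} → only 7 remains.
(1,2) = 1: row 1 has {3,5,6,7,9}; col 2 has {2,3,5,6,8}; box has {3,4,6,7,8} → only 1 remains.
(1,3) = 2: row 1 has {1,3,5,6,7,9}; col 3 has {1,4,6}; box has {1,3,4,6,7,8} → only 2 remains.
(1,6) = 4: row 1 has {1,2,3,5,6,7,9}; col 6 has {1,5,8,9}; box has {1,3,5,6,7,8,9} → only 4 remains.
(1,9) = 8: row 1 has {1,2,3,4,5,6,7,9}; col 9 has {1,2,3,4,5,6,9}; box has {1,2,3,4,5,6,7,9} → only 8 remains.
(2,2) = 9: row 2 has {1,3,4,6,7,8}; col 2 has {1,2,3,5,6,8}; box has {1,2,3,4,6,7,8} → only 9 remains.
(2,3) = 5: row 2 has {1,3,4,6,7,8,9}; col 3 has {1,2,4,6}; box has {1,2,3,4,6,7,8,9} → only 5 remains.
(2,6) = 2: row 2 has {1,3,4,5,6,7,8,9}; col 6 has {1,4,5,8,9}; box has {1,3,4,5,6,7,8,9} → only 2 remains.
(4,6) = 7: row 4 has {1,3,4,5,6,8}; col 6 has {1,2,4,5,8,9}; box has {1,4,5,6} → only 7 remains.
(5,2) = 7: row 5 has {1,2,4,5,6,8}; col 2 has {1,2,3,5,6,8,9}; box has {1,2,3,4,5,6,8} → only 7 remains.
(5,3) = 9: row 5 has {1,2,4,5,6,7,8}; col 3 has {1,2,4,5,6}; box has {1,2,3,4,5,6,7,8} → only 9 remains.
(5,6) = 3: row 5 has {1,2,4,5,6,7,8,9}; col 6 has {1,2,4,5,7,8,9}; box has {1,4,5,6,7} → only 3 remains.
(6,4) = 8: row 6 has {1,2,3,4,5,6,7,9}; col 4 has {1,3,4,6,7}; box has {1,3,4,5,6,7} → only 8 remains.
(7,2) = 4: row 7 has {1,9}; col 2 has {1,2,3,5,6,7,8,9}; box has {1,2,5,6,9} → only 4 remains.
(7,5) = 2: row 7 has {1,4,9}; col 5 has {1,3,4,5,6,7,8}; box has {1,3,4,7,8} → only 2 remains.
(7,6) = 6: row 7 has {1,2,4,9}; col 6 has {1,2,3,4,5,7,8,9}; box has {1,2,3,4,7,8} → only 6 remains.
(7,7) = 3: row 7 has {1,2,4,6,9}; col 7 has {2,4,5,6,7,8,9}; box has {2,4,6,9} → only 3 remains.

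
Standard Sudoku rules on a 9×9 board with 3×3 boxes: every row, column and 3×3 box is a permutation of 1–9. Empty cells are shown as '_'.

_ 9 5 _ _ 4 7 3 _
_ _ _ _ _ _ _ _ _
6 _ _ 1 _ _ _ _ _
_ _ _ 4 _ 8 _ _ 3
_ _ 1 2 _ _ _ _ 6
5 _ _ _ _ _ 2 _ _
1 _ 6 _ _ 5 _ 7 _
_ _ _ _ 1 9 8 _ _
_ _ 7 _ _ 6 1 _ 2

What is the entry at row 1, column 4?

6

row 1, column 9 = 1 (hidden single in row 1).
row 2, column 2 = 1 (hidden single in row 2).
row 4, column 8 = 1 (hidden single in row 4).
row 6, column 6 = 1 (hidden single in row 6).
row 8, column 8 = 6 (hidden single in row 8).
row 8, column 4 = 7 (hidden single in row 8).
row 2, column 4 = 5 (hidden single in column 4).
row 6, column 4 = 9 (hidden single in column 4).
row 4, column 3 = 9 (hidden single in column 3).
row 4, column 7 = 5 (sole candidate).
row 5, column 5 = 5 (hidden single in row 5).
row 9, column 1 = 9 (hidden single in column 1).
row 1, column 4 = 6: in column 4, 6 can only go here (every other open cell in that column sees a 6).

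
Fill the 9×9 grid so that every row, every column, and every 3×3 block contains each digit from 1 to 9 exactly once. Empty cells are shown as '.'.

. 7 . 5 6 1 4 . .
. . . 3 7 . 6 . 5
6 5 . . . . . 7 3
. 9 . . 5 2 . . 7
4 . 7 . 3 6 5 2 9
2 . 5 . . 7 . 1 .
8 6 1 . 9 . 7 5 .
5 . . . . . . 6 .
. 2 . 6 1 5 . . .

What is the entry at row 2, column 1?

1

row 2, column 3 = 2 (hidden single in row 2).
row 1, column 9 = 2 (hidden single in row 1).
row 7, column 9 = 4 (sole candidate).
row 9, column 9 = 8 (sole candidate).
row 6, column 9 = 6 (sole candidate).
row 7, column 4 = 2 (sole candidate).
row 7, column 6 = 3 (sole candidate).
row 8, column 9 = 1 (sole candidate).
row 3, column 7 = 1 (hidden single in row 3).
row 3, column 5 = 2 (hidden single in row 3).
row 4, column 3 = 6 (hidden single in row 4).
row 6, column 4 = 9 (hidden single in row 6).
row 6, column 5 = 4 (hidden single in row 6).
row 8, column 5 = 8 (sole candidate).
row 8, column 6 = 4 (sole candidate).
row 8, column 2 = 3 (sole candidate).
row 8, column 3 = 9 (sole candidate).
row 8, column 4 = 7 (sole candidate).
row 8, column 7 = 2 (sole candidate).
row 9, column 1 = 7 (sole candidate).
row 9, column 3 = 4 (sole candidate).
row 3, column 3 = 8 (sole candidate).
row 3, column 4 = 4 (sole candidate).
row 3, column 6 = 9 (sole candidate).
row 6, column 2 = 8 (sole candidate).
row 6, column 7 = 3 (sole candidate).
row 9, column 7 = 9 (sole candidate).
row 9, column 8 = 3 (sole candidate).
row 1, column 3 = 3 (sole candidate).
row 2, column 6 = 8 (sole candidate).
row 2, column 8 = 9 (sole candidate).
row 4, column 7 = 8 (sole candidate).
row 4, column 8 = 4 (sole candidate).
row 5, column 2 = 1 (sole candidate).
row 5, column 4 = 8 (sole candidate).
row 1, column 1 = 9 (sole candidate).
row 1, column 8 = 8 (sole candidate).
row 2, column 1 = 1: row 2 has {2,3,5,6,7,8,9}; col 1 has {2,4,5,6,7,8,9}; box has {2,3,5,6,7,8,9} → only 1 remains.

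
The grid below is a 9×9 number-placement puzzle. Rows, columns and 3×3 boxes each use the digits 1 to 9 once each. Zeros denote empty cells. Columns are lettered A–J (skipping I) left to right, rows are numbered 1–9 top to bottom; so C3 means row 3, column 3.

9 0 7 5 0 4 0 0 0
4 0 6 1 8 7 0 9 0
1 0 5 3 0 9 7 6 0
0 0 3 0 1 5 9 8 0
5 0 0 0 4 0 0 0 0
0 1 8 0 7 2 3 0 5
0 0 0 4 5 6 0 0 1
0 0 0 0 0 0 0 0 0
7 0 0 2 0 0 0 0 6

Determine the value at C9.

E3 = 2 (sole candidate).
D4 = 6 (sole candidate).
A6 = 6 (sole candidate).
D6 = 9 (sole candidate).
H6 = 4 (sole candidate).
E1 = 6 (sole candidate).
B3 = 8 (sole candidate).
J3 = 4 (sole candidate).
A4 = 2 (sole candidate).
J4 = 7 (sole candidate).
C5 = 9 (sole candidate).
D5 = 8 (sole candidate).
F5 = 3 (sole candidate).
J5 = 2 (sole candidate).
C7 = 2 (sole candidate).
G7 = 8 (sole candidate).
D8 = 7 (sole candidate).
J2 = 3 (sole candidate).
B4 = 4 (sole candidate).
B5 = 7 (sole candidate).
H5 = 1 (sole candidate).
A7 = 3 (sole candidate).
B7 = 9 (sole candidate).
H7 = 7 (sole candidate).
A8 = 8 (sole candidate).
F8 = 1 (sole candidate).
J8 = 9 (sole candidate).
B9 = 5 (sole candidate).
F9 = 8 (sole candidate).
G9 = 4 (sole candidate).
H9 = 3 (sole candidate).
H1 = 2 (sole candidate).
J1 = 8 (sole candidate).
B2 = 2 (sole candidate).
G2 = 5 (sole candidate).
G5 = 6 (sole candidate).
B8 = 6 (sole candidate).
C8 = 4 (sole candidate).
E8 = 3 (sole candidate).
G8 = 2 (sole candidate).
H8 = 5 (sole candidate).
C9 = 1: row 9 has {2,3,4,5,6,7,8}; col 3 has {2,3,4,5,6,7,8,9}; box has {2,3,4,5,6,7,8,9} → only 1 remains.

1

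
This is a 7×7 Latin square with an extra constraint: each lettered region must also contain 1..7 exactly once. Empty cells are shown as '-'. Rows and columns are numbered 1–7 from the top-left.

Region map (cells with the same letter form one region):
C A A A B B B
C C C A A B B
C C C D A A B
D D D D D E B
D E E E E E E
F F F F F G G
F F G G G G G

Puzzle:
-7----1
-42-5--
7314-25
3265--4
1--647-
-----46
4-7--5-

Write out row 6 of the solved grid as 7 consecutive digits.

2157346

R1C4 = 3: row 1 has {1,7}; col 4 has {4,5,6}; region has {2,5,7} → only 3 remains.
R1C6 = 6: row 1 has {1,3,7}; col 6 has {2,4,5,7}; region has {1,4,5} → only 6 remains.
R2C1 = 6: row 2 has {2,4,5}; col 1 has {1,3,4,7}; region has {1,2,3,4,7} → only 6 remains.
R2C4 = 1: row 2 has {2,4,5,6}; col 4 has {3,4,5,6}; region has {2,3,5,7} → only 1 remains.
R2C6 = 3: row 2 has {1,2,4,5,6}; col 6 has {2,4,5,6,7}; region has {1,4,5,6} → only 3 remains.
R2C7 = 7: row 2 has {1,2,3,4,5,6}; col 7 has {1,4,5,6}; region has {1,3,4,5,6} → only 7 remains.
R3C5 = 6: row 3 has {1,2,3,4,5,7}; col 5 has {4,5}; region has {1,2,3,5,7} → only 6 remains.
R4C5 = 7: row 4 has {2,3,4,5,6}; col 5 has {4,5,6}; region has {1,2,3,4,5,6} → only 7 remains.
R4C6 = 1: row 4 has {2,3,4,5,6,7}; col 6 has {2,3,4,5,6,7}; region has {4,6,7} → only 1 remains.
R5C2 = 5: row 5 has {1,4,6,7}; col 2 has {2,3,4,7}; region has {1,4,6,7} → only 5 remains.
R5C3 = 3: row 5 has {1,4,5,6,7}; col 3 has {1,2,6,7}; region has {1,4,5,6,7} → only 3 remains.
R5C7 = 2: row 5 has {1,3,4,5,6,7}; col 7 has {1,4,5,6,7}; region has {1,3,4,5,6,7} → only 2 remains.
R6C2 = 1: row 6 has {4,6}; col 2 has {2,3,4,5,7}; region has {4} → only 1 remains.
R6C3 = 5: row 6 has {1,4,6}; col 3 has {1,2,3,6,7}; region has {1,4} → only 5 remains.
R7C2 = 6: row 7 has {4,5,7}; col 2 has {1,2,3,4,5,7}; region has {1,4,5} → only 6 remains.
R7C4 = 2: row 7 has {4,5,6,7}; col 4 has {1,3,4,5,6}; region has {4,5,6,7} → only 2 remains.
R7C7 = 3: row 7 has {2,4,5,6,7}; col 7 has {1,2,4,5,6,7}; region has {2,4,5,6,7} → only 3 remains.
R1C1 = 5: row 1 has {1,3,6,7}; col 1 has {1,3,4,6,7}; region has {1,2,3,4,6,7} → only 5 remains.
R1C3 = 4: row 1 has {1,3,5,6,7}; col 3 has {1,2,3,5,6,7}; region has {1,2,3,5,6,7} → only 4 remains.
R1C5 = 2: row 1 has {1,3,4,5,6,7}; col 5 has {4,5,6,7}; region has {1,3,4,5,6,7} → only 2 remains.
R6C1 = 2: row 6 has {1,4,5,6}; col 1 has {1,3,4,5,6,7}; region has {1,4,5,6} → only 2 remains.
R6C4 = 7: row 6 has {1,2,4,5,6}; col 4 has {1,2,3,4,5,6}; region has {1,2,4,5,6} → only 7 remains.
R6C5 = 3: row 6 has {1,2,4,5,6,7}; col 5 has {2,4,5,6,7}; region has {1,2,4,5,6,7} → only 3 remains.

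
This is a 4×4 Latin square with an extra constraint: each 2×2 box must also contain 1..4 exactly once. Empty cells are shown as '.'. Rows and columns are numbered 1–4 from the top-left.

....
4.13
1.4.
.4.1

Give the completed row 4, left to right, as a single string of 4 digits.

2431

r1c3 = 2: row 1 has {}; col 3 has {1,4}; box has {1,3} → only 2 remains.
r1c4 = 4: row 1 has {2}; col 4 has {1,3}; box has {1,2,3} → only 4 remains.
r2c2 = 2: row 2 has {1,3,4}; col 2 has {4}; box has {4} → only 2 remains.
r3c2 = 3: row 3 has {1,4}; col 2 has {2,4}; box has {1,4} → only 3 remains.
r3c4 = 2: row 3 has {1,3,4}; col 4 has {1,3,4}; box has {1,4} → only 2 remains.
r4c1 = 2: row 4 has {1,4}; col 1 has {1,4}; box has {1,3,4} → only 2 remains.
r4c3 = 3: row 4 has {1,2,4}; col 3 has {1,2,4}; box has {1,2,4} → only 3 remains.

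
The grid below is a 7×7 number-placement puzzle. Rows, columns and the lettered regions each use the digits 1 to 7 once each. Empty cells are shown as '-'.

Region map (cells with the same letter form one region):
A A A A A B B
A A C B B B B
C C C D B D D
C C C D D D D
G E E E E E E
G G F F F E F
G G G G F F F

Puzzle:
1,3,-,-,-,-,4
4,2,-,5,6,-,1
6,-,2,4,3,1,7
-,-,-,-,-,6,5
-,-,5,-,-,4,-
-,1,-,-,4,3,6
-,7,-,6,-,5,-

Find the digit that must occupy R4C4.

R1C4 = 7 (sole candidate).
R1C5 = 5 (sole candidate).
R1C6 = 2 (sole candidate).
R2C6 = 7 (sole candidate).
R3C2 = 5 (sole candidate).
R4C2 = 4 (sole candidate).
R4C5 = 2 (sole candidate).
R5C2 = 6 (sole candidate).
R5C7 = 2 (sole candidate).
R6C3 = 7 (sole candidate).
R6C4 = 2 (sole candidate).
R7C5 = 1 (sole candidate).
R7C7 = 3 (sole candidate).
R1C3 = 6 (sole candidate).
R2C3 = 3 (sole candidate).
R4C1 = 7 (sole candidate).
R4C3 = 1 (sole candidate).
R4C4 = 3: row 4 has {1,2,4,5,6,7}; col 4 has {2,4,5,6,7}; region has {1,2,4,5,6,7} → only 3 remains.

3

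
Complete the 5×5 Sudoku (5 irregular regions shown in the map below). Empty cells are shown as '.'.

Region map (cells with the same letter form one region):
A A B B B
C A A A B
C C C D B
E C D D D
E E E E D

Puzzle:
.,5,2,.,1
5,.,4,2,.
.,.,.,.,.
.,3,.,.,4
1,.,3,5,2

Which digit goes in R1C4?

R1C1 = 3: row 1 has {1,2,5}; col 1 has {1,5}; region has {2,4,5} → only 3 remains.
R1C4 = 4: row 1 has {1,2,3,5}; col 4 has {2,5}; region has {1,2} → only 4 remains.

4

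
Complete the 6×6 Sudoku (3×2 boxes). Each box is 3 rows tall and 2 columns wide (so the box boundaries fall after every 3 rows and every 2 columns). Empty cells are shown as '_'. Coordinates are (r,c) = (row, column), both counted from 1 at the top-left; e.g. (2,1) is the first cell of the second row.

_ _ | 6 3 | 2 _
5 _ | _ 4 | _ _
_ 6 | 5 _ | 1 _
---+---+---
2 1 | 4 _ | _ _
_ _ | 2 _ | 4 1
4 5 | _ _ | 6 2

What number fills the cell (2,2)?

2

(1,1) = 1: row 1 has {2,3,6}; col 1 has {2,4,5}; box has {5,6} → only 1 remains.
(1,2) = 4: row 1 has {1,2,3,6}; col 2 has {1,5,6}; box has {1,5,6} → only 4 remains.
(1,6) = 5: row 1 has {1,2,3,4,6}; col 6 has {1,2}; box has {1,2} → only 5 remains.
(2,3) = 1: row 2 has {4,5}; col 3 has {2,4,5,6}; box has {3,4,5,6} → only 1 remains.
(2,5) = 3: row 2 has {1,4,5}; col 5 has {1,2,4,6}; box has {1,2,5} → only 3 remains.
(2,6) = 6: row 2 has {1,3,4,5}; col 6 has {1,2,5}; box has {1,2,3,5} → only 6 remains.
(3,1) = 3: row 3 has {1,5,6}; col 1 has {1,2,4,5}; box has {1,4,5,6} → only 3 remains.
(3,4) = 2: row 3 has {1,3,5,6}; col 4 has {3,4}; box has {1,3,4,5,6} → only 2 remains.
(3,6) = 4: row 3 has {1,2,3,5,6}; col 6 has {1,2,5,6}; box has {1,2,3,5,6} → only 4 remains.
(4,5) = 5: row 4 has {1,2,4}; col 5 has {1,2,3,4,6}; box has {1,2,4,6} → only 5 remains.
(4,6) = 3: row 4 has {1,2,4,5}; col 6 has {1,2,4,5,6}; box has {1,2,4,5,6} → only 3 remains.
(5,1) = 6: row 5 has {1,2,4}; col 1 has {1,2,3,4,5}; box has {1,2,4,5} → only 6 remains.
(5,2) = 3: row 5 has {1,2,4,6}; col 2 has {1,4,5,6}; box has {1,2,4,5,6} → only 3 remains.
(5,4) = 5: row 5 has {1,2,3,4,6}; col 4 has {2,3,4}; box has {2,4} → only 5 remains.
(6,3) = 3: row 6 has {2,4,5,6}; col 3 has {1,2,4,5,6}; box has {2,4,5} → only 3 remains.
(6,4) = 1: row 6 has {2,3,4,5,6}; col 4 has {2,3,4,5}; box has {2,3,4,5} → only 1 remains.
(2,2) = 2: row 2 has {1,3,4,5,6}; col 2 has {1,3,4,5,6}; box has {1,3,4,5,6} → only 2 remains.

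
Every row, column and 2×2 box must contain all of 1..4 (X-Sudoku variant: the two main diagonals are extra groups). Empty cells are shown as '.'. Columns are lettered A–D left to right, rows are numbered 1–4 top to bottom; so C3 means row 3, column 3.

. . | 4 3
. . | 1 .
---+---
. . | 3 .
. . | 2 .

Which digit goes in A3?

D2 = 2: row 2 has {1}; col 4 has {3}; box has {1,3,4} → only 2 remains.
A4 = 4: row 4 has {2}; col 1 has {}; box has {}; anti-diagonal has {1,3} → only 4 remains.
D4 = 1: row 4 has {2,4}; col 4 has {2,3}; box has {2,3}; main diagonal has {3} → only 1 remains.
A1 = 2: row 1 has {3,4}; col 1 has {4}; box has {}; main diagonal has {1,3} → only 2 remains.
B1 = 1: row 1 has {2,3,4}; col 2 has {}; box has {2} → only 1 remains.
A2 = 3: row 2 has {1,2}; col 1 has {2,4}; box has {1,2} → only 3 remains.
B2 = 4: row 2 has {1,2,3}; col 2 has {1}; box has {1,2,3}; main diagonal has {1,2,3} → only 4 remains.
A3 = 1: row 3 has {3}; col 1 has {2,3,4}; box has {4} → only 1 remains.

1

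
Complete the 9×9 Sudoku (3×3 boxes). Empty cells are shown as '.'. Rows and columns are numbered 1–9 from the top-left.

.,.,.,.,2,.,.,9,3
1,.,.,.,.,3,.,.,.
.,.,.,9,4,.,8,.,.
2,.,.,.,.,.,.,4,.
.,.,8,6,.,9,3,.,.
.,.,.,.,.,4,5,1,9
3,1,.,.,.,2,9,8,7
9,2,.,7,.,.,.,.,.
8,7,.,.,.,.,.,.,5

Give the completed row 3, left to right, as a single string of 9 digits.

632947851

r5c9 = 2: row 5 has {3,6,8,9}; col 9 has {3,5,7,9}; box has {1,3,4,5,9} → only 2 remains.
r5c8 = 7: row 5 has {2,3,6,8,9}; col 8 has {1,4,8,9}; box has {1,2,3,4,5,9} → only 7 remains.
r4c7 = 6: row 4 has {2,4}; col 7 has {3,5,8,9}; box has {1,2,3,4,5,7,9} → only 6 remains.
r4c9 = 8: row 4 has {2,4,6}; col 9 has {2,3,5,7,9}; box has {1,2,3,4,5,6,7,9} → only 8 remains.
r5c5 = 1: in row 5, 1 can only go here (every other open cell in that row sees a 1).
r4c3 = 1: in row 4, 1 can only go here (every other open cell in that row sees a 1).
r4c2 = 9: in row 4, 9 can only go here (every other open cell in that row sees a 9).
r2c3 = 9: in row 2, 9 can only go here (every other open cell in that row sees a 9).
r6c4 = 2: in row 6, 2 can only go here (every other open cell in that row sees a 2).
r6c5 = 8: in row 6, 8 can only go here (every other open cell in that row sees an 8).
r8c6 = 8: in row 8, 8 can only go here (every other open cell in that row sees an 8).
r9c5 = 9: in row 9, 9 can only go here (every other open cell in that row sees a 9).
r3c3 = 2: in column 3, 2 can only go here (every other open cell in that column sees a 2).
r3c2 = 3: in row 3, 3 can only go here (every other open cell in that row sees a 3).
r6c2 = 6: row 6 has {1,2,4,5,8,9}; col 2 has {1,2,3,7,9}; box has {1,2,8,9} → only 6 remains.
r6c1 = 7: row 6 has {1,2,4,5,6,8,9}; col 1 has {1,2,3,8,9}; box has {1,2,6,8,9} → only 7 remains.
r6c3 = 3: row 6 has {1,2,4,5,6,7,8,9}; col 3 has {1,2,8,9}; box has {1,2,6,7,8,9} → only 3 remains.
r3c6 = 7: in row 3, 7 can only go here (every other open cell in that row sees a 7).
r4c6 = 5: row 4 has {1,2,4,6,8,9}; col 6 has {2,3,4,7,8,9}; box has {1,2,4,6,8,9} → only 5 remains.
r4c4 = 3: row 4 has {1,2,4,5,6,8,9}; col 4 has {2,6,7,9}; box has {1,2,4,5,6,8,9} → only 3 remains.
r4c5 = 7: row 4 has {1,2,3,4,5,6,8,9}; col 5 has {1,2,4,8,9}; box has {1,2,3,4,5,6,8,9} → only 7 remains.
r2c7 = 7: in row 2, 7 can only go here (every other open cell in that row sees a 7).
r1c3 = 7: in row 1, 7 can only go here (every other open cell in that row sees a 7).
r2c8 = 2: in row 2, 2 can only go here (every other open cell in that row sees a 2).
r3c9 = 1: in row 3, 1 can only go here (every other open cell in that row sees a 1).
r1c7 = 4: row 1 has {2,3,7,9}; col 7 has {3,5,6,7,8,9}; box has {1,2,3,7,8,9} → only 4 remains.
r2c9 = 6: row 2 has {1,2,3,7,9}; col 9 has {1,2,3,5,7,8,9}; box has {1,2,3,4,7,8,9} → only 6 remains.
r3c8 = 5: row 3 has {1,2,3,4,7,8,9}; col 8 has {1,2,4,7,8,9}; box has {1,2,3,4,6,7,8,9} → only 5 remains.
r8c7 = 1: row 8 has {2,7,8,9}; col 7 has {3,4,5,6,7,8,9}; box has {5,7,8,9} → only 1 remains.
r8c9 = 4: row 8 has {1,2,7,8,9}; col 9 has {1,2,3,5,6,7,8,9}; box has {1,5,7,8,9} → only 4 remains.
r9c7 = 2: row 9 has {5,7,8,9}; col 7 has {1,3,4,5,6,7,8,9}; box has {1,4,5,7,8,9} → only 2 remains.
r2c5 = 5: row 2 has {1,2,3,6,7,9}; col 5 has {1,2,4,7,8,9}; box has {2,3,4,7,9} → only 5 remains.
r3c1 = 6: row 3 has {1,2,3,4,5,7,8,9}; col 1 has {1,2,3,7,8,9}; box has {1,2,3,7,9} → only 6 remains.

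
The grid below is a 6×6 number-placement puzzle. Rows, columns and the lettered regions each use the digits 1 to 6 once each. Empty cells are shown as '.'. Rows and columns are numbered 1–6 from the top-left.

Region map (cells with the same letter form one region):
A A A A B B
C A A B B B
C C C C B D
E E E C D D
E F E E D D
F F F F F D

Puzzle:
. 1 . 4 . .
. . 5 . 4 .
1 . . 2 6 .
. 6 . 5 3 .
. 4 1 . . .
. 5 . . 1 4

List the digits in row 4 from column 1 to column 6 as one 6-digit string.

row 3, column 2 = 3 (sole candidate).
row 3, column 3 = 4 (sole candidate).
row 3, column 6 = 5 (sole candidate).
row 4, column 3 = 2: row 4 has {3,5,6}; col 3 has {1,4,5}; region has {1,6} → only 2 remains.
row 4, column 6 = 1: row 4 has {2,3,5,6}; col 6 has {4,5}; region has {3,4,5} → only 1 remains.
row 5, column 4 = 3 (sole candidate).
row 5, column 5 = 2 (sole candidate).
row 5, column 6 = 6 (sole candidate).
row 6, column 4 = 6 (sole candidate).
row 1, column 5 = 5 (sole candidate).
row 2, column 1 = 6 (sole candidate).
row 2, column 2 = 2 (sole candidate).
row 2, column 4 = 1 (sole candidate).
row 2, column 6 = 3 (sole candidate).
row 4, column 1 = 4: row 4 has {1,2,3,5,6}; col 1 has {1,6}; region has {1,2,3,6} → only 4 remains.

462531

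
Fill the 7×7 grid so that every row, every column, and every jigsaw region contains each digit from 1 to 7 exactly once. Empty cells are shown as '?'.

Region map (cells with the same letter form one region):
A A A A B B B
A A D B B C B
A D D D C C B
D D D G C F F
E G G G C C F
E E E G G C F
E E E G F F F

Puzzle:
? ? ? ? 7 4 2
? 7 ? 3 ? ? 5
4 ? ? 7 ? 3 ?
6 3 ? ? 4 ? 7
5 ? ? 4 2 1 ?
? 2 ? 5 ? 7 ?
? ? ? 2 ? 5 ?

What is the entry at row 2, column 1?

row 2, column 6 = 6: row 2 has {3,5,7}; col 6 has {1,3,4,5,7}; region has {1,2,3,4,7} → only 6 remains.
row 3, column 5 = 5: row 3 has {3,4,7}; col 5 has {2,4,7}; region has {1,2,3,4,6,7} → only 5 remains.
row 4, column 4 = 1: row 4 has {3,4,6,7}; col 4 has {2,3,4,5,7}; region has {2,4,5} → only 1 remains.
row 4, column 6 = 2: row 4 has {1,3,4,6,7}; col 6 has {1,3,4,5,6,7}; region has {5,7} → only 2 remains.
row 5, column 2 = 6: row 5 has {1,2,4,5}; col 2 has {2,3,7}; region has {1,2,4,5} → only 6 remains.
row 5, column 7 = 3: row 5 has {1,2,4,5,6}; col 7 has {2,5,7}; region has {2,5,7} → only 3 remains.
row 6, column 5 = 3: row 6 has {2,5,7}; col 5 has {2,4,5,7}; region has {1,2,4,5,6} → only 3 remains.
row 1, column 4 = 6: row 1 has {2,4,7}; col 4 has {1,2,3,4,5,7}; region has {4,7} → only 6 remains.
row 2, column 5 = 1: row 2 has {3,5,6,7}; col 5 has {2,3,4,5,7}; region has {2,3,4,5,7} → only 1 remains.
row 3, column 2 = 1: row 3 has {3,4,5,7}; col 2 has {2,3,6,7}; region has {3,6,7} → only 1 remains.
row 3, column 3 = 2: row 3 has {1,3,4,5,7}; col 3 has {}; region has {1,3,6,7} → only 2 remains.
row 3, column 7 = 6: row 3 has {1,2,3,4,5,7}; col 7 has {2,3,5,7}; region has {1,2,3,4,5,7} → only 6 remains.
row 4, column 3 = 5: row 4 has {1,2,3,4,6,7}; col 3 has {2}; region has {1,2,3,6,7} → only 5 remains.
row 5, column 3 = 7: row 5 has {1,2,3,4,5,6}; col 3 has {2,5}; region has {1,2,3,4,5,6} → only 7 remains.
row 6, column 1 = 1: row 6 has {2,3,5,7}; col 1 has {4,5,6}; region has {2,5} → only 1 remains.
row 6, column 7 = 4: row 6 has {1,2,3,5,7}; col 7 has {2,3,5,6,7}; region has {2,3,5,7} → only 4 remains.
row 7, column 2 = 4: row 7 has {2,5}; col 2 has {1,2,3,6,7}; region has {1,2,5} → only 4 remains.
row 7, column 5 = 6: row 7 has {2,4,5}; col 5 has {1,2,3,4,5,7}; region has {2,3,4,5,7} → only 6 remains.
row 7, column 7 = 1: row 7 has {2,4,5,6}; col 7 has {2,3,4,5,6,7}; region has {2,3,4,5,6,7} → only 1 remains.
row 1, column 1 = 3: row 1 has {2,4,6,7}; col 1 has {1,4,5,6}; region has {4,6,7} → only 3 remains.
row 1, column 2 = 5: row 1 has {2,3,4,6,7}; col 2 has {1,2,3,4,6,7}; region has {3,4,6,7} → only 5 remains.
row 1, column 3 = 1: row 1 has {2,3,4,5,6,7}; col 3 has {2,5,7}; region has {3,4,5,6,7} → only 1 remains.
row 2, column 1 = 2: row 2 has {1,3,5,6,7}; col 1 has {1,3,4,5,6}; region has {1,3,4,5,6,7} → only 2 remains.

2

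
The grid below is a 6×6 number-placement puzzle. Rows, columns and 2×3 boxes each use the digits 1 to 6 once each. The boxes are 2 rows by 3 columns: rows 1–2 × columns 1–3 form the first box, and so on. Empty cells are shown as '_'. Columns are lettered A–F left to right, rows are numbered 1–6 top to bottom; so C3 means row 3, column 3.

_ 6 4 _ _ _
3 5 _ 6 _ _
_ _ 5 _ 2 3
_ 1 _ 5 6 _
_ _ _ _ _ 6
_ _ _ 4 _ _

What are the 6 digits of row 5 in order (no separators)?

421356

B3 = 4: row 3 has {2,3,5}; col 2 has {1,5,6}; box has {1,5} → only 4 remains.
D3 = 1: row 3 has {2,3,4,5}; col 4 has {4,5,6}; box has {2,3,5,6} → only 1 remains.
A4 = 2: row 4 has {1,5,6}; col 1 has {3}; box has {1,4,5} → only 2 remains.
C4 = 3: row 4 has {1,2,5,6}; col 3 has {4,5}; box has {1,2,4,5} → only 3 remains.
F4 = 4: row 4 has {1,2,3,5,6}; col 6 has {3,6}; box has {1,2,3,5,6} → only 4 remains.
A1 = 1: row 1 has {4,6}; col 1 has {2,3}; box has {3,4,5,6} → only 1 remains.
C2 = 2: row 2 has {3,5,6}; col 3 has {3,4,5}; box has {1,3,4,5,6} → only 2 remains.
F2 = 1: row 2 has {2,3,5,6}; col 6 has {3,4,6}; box has {6} → only 1 remains.
A3 = 6: row 3 has {1,2,3,4,5}; col 1 has {1,2,3}; box has {1,2,3,4,5} → only 6 remains.
C5 = 1: row 5 has {6}; col 3 has {2,3,4,5}; box has {} → only 1 remains.
A6 = 5: row 6 has {4}; col 1 has {1,2,3,6}; box has {1} → only 5 remains.
C6 = 6: row 6 has {4,5}; col 3 has {1,2,3,4,5}; box has {1,5} → only 6 remains.
F6 = 2: row 6 has {4,5,6}; col 6 has {1,3,4,6}; box has {4,6} → only 2 remains.
F1 = 5: row 1 has {1,4,6}; col 6 has {1,2,3,4,6}; box has {1,6} → only 5 remains.
E2 = 4: row 2 has {1,2,3,5,6}; col 5 has {2,6}; box has {1,5,6} → only 4 remains.
A5 = 4: row 5 has {1,6}; col 1 has {1,2,3,5,6}; box has {1,5,6} → only 4 remains.
D5 = 3: row 5 has {1,4,6}; col 4 has {1,4,5,6}; box has {2,4,6} → only 3 remains.
E5 = 5: row 5 has {1,3,4,6}; col 5 has {2,4,6}; box has {2,3,4,6} → only 5 remains.
B6 = 3: row 6 has {2,4,5,6}; col 2 has {1,4,5,6}; box has {1,4,5,6} → only 3 remains.
E6 = 1: row 6 has {2,3,4,5,6}; col 5 has {2,4,5,6}; box has {2,3,4,5,6} → only 1 remains.
D1 = 2: row 1 has {1,4,5,6}; col 4 has {1,3,4,5,6}; box has {1,4,5,6} → only 2 remains.
E1 = 3: row 1 has {1,2,4,5,6}; col 5 has {1,2,4,5,6}; box has {1,2,4,5,6} → only 3 remains.
B5 = 2: row 5 has {1,3,4,5,6}; col 2 has {1,3,4,5,6}; box has {1,3,4,5,6} → only 2 remains.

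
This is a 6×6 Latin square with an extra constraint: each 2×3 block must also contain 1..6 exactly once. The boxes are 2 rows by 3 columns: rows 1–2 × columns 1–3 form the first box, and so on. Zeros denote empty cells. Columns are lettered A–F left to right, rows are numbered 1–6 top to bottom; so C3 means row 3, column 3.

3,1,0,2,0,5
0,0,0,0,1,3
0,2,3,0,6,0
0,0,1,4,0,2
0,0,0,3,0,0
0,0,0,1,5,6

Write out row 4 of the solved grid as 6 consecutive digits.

E1 = 4: row 1 has {1,2,3,5}; col 5 has {1,5,6}; box has {1,2,3,5} → only 4 remains.
D2 = 6: row 2 has {1,3}; col 4 has {1,2,3,4}; box has {1,2,3,4,5} → only 6 remains.
D3 = 5: row 3 has {2,3,6}; col 4 has {1,2,3,4,6}; box has {2,4,6} → only 5 remains.
F3 = 1: row 3 has {2,3,5,6}; col 6 has {2,3,5,6}; box has {2,4,5,6} → only 1 remains.
E4 = 3: row 4 has {1,2,4}; col 5 has {1,4,5,6}; box has {1,2,4,5,6} → only 3 remains.
E5 = 2: row 5 has {3}; col 5 has {1,3,4,5,6}; box has {1,3,5,6} → only 2 remains.
F5 = 4: row 5 has {2,3}; col 6 has {1,2,3,5,6}; box has {1,2,3,5,6} → only 4 remains.
C1 = 6: row 1 has {1,2,3,4,5}; col 3 has {1,3}; box has {1,3} → only 6 remains.
A3 = 4: row 3 has {1,2,3,5,6}; col 1 has {3}; box has {1,2,3} → only 4 remains.
C5 = 5: row 5 has {2,3,4}; col 3 has {1,3,6}; box has {} → only 5 remains.
A6 = 2: row 6 has {1,5,6}; col 1 has {3,4}; box has {5} → only 2 remains.
C6 = 4: row 6 has {1,2,5,6}; col 3 has {1,3,5,6}; box has {2,5} → only 4 remains.
A2 = 5: row 2 has {1,3,6}; col 1 has {2,3,4}; box has {1,3,6} → only 5 remains.
B2 = 4: row 2 has {1,3,5,6}; col 2 has {1,2}; box has {1,3,5,6} → only 4 remains.
C2 = 2: row 2 has {1,3,4,5,6}; col 3 has {1,3,4,5,6}; box has {1,3,4,5,6} → only 2 remains.
A4 = 6: row 4 has {1,2,3,4}; col 1 has {2,3,4,5}; box has {1,2,3,4} → only 6 remains.
B4 = 5: row 4 has {1,2,3,4,6}; col 2 has {1,2,4}; box has {1,2,3,4,6} → only 5 remains.

651432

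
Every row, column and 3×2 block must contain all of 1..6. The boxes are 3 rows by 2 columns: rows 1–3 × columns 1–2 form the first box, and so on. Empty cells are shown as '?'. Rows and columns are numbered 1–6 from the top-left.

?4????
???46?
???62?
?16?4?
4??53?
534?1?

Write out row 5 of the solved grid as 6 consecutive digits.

461532

row 1, column 5 = 5 (sole candidate).
row 3, column 2 = 5 (sole candidate).
row 4, column 1 = 2 (sole candidate).
row 4, column 4 = 3 (sole candidate).
row 4, column 6 = 5 (sole candidate).
row 5, column 2 = 6: row 5 has {3,4,5}; col 2 has {1,3,4,5}; box has {1,2,3,4,5} → only 6 remains.
row 5, column 6 = 2: row 5 has {3,4,5,6}; col 6 has {5}; box has {1,3,4,5} → only 2 remains.
row 6, column 4 = 2 (sole candidate).
row 6, column 6 = 6 (sole candidate).
row 1, column 4 = 1 (sole candidate).
row 1, column 6 = 3 (sole candidate).
row 2, column 2 = 2 (sole candidate).
row 2, column 6 = 1 (sole candidate).
row 3, column 3 = 3 (sole candidate).
row 3, column 6 = 4 (sole candidate).
row 5, column 3 = 1: row 5 has {2,3,4,5,6}; col 3 has {3,4,6}; box has {2,3,4,5,6} → only 1 remains.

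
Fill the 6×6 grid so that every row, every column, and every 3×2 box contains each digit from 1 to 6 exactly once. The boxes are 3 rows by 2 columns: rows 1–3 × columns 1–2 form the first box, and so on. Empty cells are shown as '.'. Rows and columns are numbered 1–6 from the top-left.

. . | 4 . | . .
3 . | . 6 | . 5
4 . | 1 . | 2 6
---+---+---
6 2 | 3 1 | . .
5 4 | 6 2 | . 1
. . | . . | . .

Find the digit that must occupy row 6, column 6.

2

row 1, column 6 = 3: row 1 has {4}; col 6 has {1,5,6}; box has {2,5,6} → only 3 remains.
row 2, column 2 = 1: row 2 has {3,5,6}; col 2 has {2,4}; box has {3,4} → only 1 remains.
row 2, column 3 = 2: row 2 has {1,3,5,6}; col 3 has {1,3,4,6}; box has {1,4,6} → only 2 remains.
row 2, column 5 = 4: row 2 has {1,2,3,5,6}; col 5 has {2}; box has {2,3,5,6} → only 4 remains.
row 3, column 2 = 5: row 3 has {1,2,4,6}; col 2 has {1,2,4}; box has {1,3,4} → only 5 remains.
row 3, column 4 = 3: row 3 has {1,2,4,5,6}; col 4 has {1,2,6}; box has {1,2,4,6} → only 3 remains.
row 4, column 5 = 5: row 4 has {1,2,3,6}; col 5 has {2,4}; box has {1} → only 5 remains.
row 4, column 6 = 4: row 4 has {1,2,3,5,6}; col 6 has {1,3,5,6}; box has {1,5} → only 4 remains.
row 5, column 5 = 3: row 5 has {1,2,4,5,6}; col 5 has {2,4,5}; box has {1,4,5} → only 3 remains.
row 6, column 1 = 1: row 6 has {}; col 1 has {3,4,5,6}; box has {2,4,5,6} → only 1 remains.
row 6, column 2 = 3: row 6 has {1}; col 2 has {1,2,4,5}; box has {1,2,4,5,6} → only 3 remains.
row 6, column 3 = 5: row 6 has {1,3}; col 3 has {1,2,3,4,6}; box has {1,2,3,6} → only 5 remains.
row 6, column 4 = 4: row 6 has {1,3,5}; col 4 has {1,2,3,6}; box has {1,2,3,5,6} → only 4 remains.
row 6, column 5 = 6: row 6 has {1,3,4,5}; col 5 has {2,3,4,5}; box has {1,3,4,5} → only 6 remains.
row 6, column 6 = 2: row 6 has {1,3,4,5,6}; col 6 has {1,3,4,5,6}; box has {1,3,4,5,6} → only 2 remains.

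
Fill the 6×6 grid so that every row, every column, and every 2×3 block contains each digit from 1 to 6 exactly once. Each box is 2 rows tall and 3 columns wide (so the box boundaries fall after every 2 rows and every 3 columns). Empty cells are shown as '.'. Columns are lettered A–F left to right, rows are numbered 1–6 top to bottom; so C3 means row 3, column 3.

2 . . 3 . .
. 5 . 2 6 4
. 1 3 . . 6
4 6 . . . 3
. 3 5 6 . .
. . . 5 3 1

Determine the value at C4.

B1 = 4 (sole candidate).
F1 = 5 (sole candidate).
C2 = 1 (sole candidate).
A3 = 5 (sole candidate).
D3 = 4 (sole candidate).
E3 = 2 (sole candidate).
C4 = 2: row 4 has {3,4,6}; col 3 has {1,3,5}; box has {1,3,4,5,6} → only 2 remains.

2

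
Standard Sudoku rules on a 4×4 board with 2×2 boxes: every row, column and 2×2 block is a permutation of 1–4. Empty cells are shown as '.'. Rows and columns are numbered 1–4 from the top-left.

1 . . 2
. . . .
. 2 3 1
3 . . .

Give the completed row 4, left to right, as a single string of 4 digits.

R1C3 = 4 (sole candidate).
R2C3 = 1 (sole candidate).
R2C4 = 3 (sole candidate).
R3C1 = 4 (sole candidate).
R4C2 = 1: row 4 has {3}; col 2 has {2}; box has {2,3,4} → only 1 remains.
R4C3 = 2: row 4 has {1,3}; col 3 has {1,3,4}; box has {1,3} → only 2 remains.
R4C4 = 4: row 4 has {1,2,3}; col 4 has {1,2,3}; box has {1,2,3} → only 4 remains.

3124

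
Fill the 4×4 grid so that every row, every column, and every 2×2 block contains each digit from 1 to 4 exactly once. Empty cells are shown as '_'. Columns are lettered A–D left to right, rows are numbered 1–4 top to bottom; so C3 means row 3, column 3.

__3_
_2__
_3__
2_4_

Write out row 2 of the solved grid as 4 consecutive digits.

3214

C2 = 1: row 2 has {2}; col 3 has {3,4}; box has {3} → only 1 remains.
D2 = 4: row 2 has {1,2}; col 4 has {}; box has {1,3} → only 4 remains.
C3 = 2: row 3 has {3}; col 3 has {1,3,4}; box has {4} → only 2 remains.
D3 = 1: row 3 has {2,3}; col 4 has {4}; box has {2,4} → only 1 remains.
B4 = 1: row 4 has {2,4}; col 2 has {2,3}; box has {2,3} → only 1 remains.
D4 = 3: row 4 has {1,2,4}; col 4 has {1,4}; box has {1,2,4} → only 3 remains.
B1 = 4: row 1 has {3}; col 2 has {1,2,3}; box has {2} → only 4 remains.
D1 = 2: row 1 has {3,4}; col 4 has {1,3,4}; box has {1,3,4} → only 2 remains.
A2 = 3: row 2 has {1,2,4}; col 1 has {2}; box has {2,4} → only 3 remains.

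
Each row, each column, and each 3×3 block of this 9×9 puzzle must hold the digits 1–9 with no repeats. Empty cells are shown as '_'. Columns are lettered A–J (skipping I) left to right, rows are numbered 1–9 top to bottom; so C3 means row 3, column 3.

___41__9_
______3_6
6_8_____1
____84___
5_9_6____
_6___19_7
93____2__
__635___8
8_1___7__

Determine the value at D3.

F1 = 6 (hidden single in row 1).
G1 = 8 (hidden single in row 1).
D4 = 9 (hidden single in row 4).
H6 = 8 (hidden single in row 6).
B5 = 8 (hidden single in row 5).
D6 = 5 (hidden single in row 6).
F8 = 9 (hidden single in row 8).
F9 = 2 (sole candidate).
D9 = 6 (sole candidate).
E9 = 4 (sole candidate).
E7 = 7 (sole candidate).
F7 = 8 (sole candidate).
B9 = 5 (sole candidate).
H9 = 3 (sole candidate).
J9 = 9 (sole candidate).
C7 = 4 (sole candidate).
D7 = 1 (sole candidate).
J7 = 5 (sole candidate).
J1 = 2 (sole candidate).
J4 = 3 (sole candidate).
J5 = 4 (sole candidate).
H7 = 6 (sole candidate).
B1 = 7 (sole candidate).
G5 = 1 (sole candidate).
H5 = 2 (sole candidate).
B8 = 2 (sole candidate).
G8 = 4 (sole candidate).
H8 = 1 (sole candidate).
A1 = 3 (sole candidate).
C1 = 5 (sole candidate).
C2 = 2 (sole candidate).
E2 = 9 (sole candidate).
G3 = 5 (sole candidate).
B4 = 1 (sole candidate).
C4 = 7 (sole candidate).
G4 = 6 (sole candidate).
H4 = 5 (sole candidate).
D5 = 7 (sole candidate).
F5 = 3 (sole candidate).
C6 = 3 (sole candidate).
E6 = 2 (sole candidate).
A8 = 7 (sole candidate).
B2 = 4 (sole candidate).
D2 = 8 (sole candidate).
H2 = 7 (sole candidate).
B3 = 9 (sole candidate).
D3 = 2: row 3 has {1,5,6,8,9}; col 4 has {1,3,4,5,6,7,8,9}; box has {1,4,6,8,9} → only 2 remains.

2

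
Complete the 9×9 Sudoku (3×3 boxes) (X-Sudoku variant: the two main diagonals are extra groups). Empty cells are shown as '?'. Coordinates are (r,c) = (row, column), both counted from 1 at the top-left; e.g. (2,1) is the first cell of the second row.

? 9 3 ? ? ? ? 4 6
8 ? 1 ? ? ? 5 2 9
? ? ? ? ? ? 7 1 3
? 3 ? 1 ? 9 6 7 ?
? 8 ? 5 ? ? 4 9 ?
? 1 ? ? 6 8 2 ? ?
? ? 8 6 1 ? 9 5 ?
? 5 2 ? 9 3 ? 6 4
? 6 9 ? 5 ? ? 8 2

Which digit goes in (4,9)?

8

(1,7) = 8: row 1 has {3,4,6,9}; col 7 has {2,4,5,6,7,9}; box has {1,2,3,4,5,6,7,9} → only 8 remains.
(5,5) = 3: row 5 has {4,5,8,9}; col 5 has {1,5,6,9}; box has {1,5,6,8,9}; main diagonal has {1,2,6,8,9}; anti-diagonal has {2,5,6,7,8,9} → only 3 remains.
(5,9) = 1: row 5 has {3,4,5,8,9}; col 9 has {2,3,4,6,9}; box has {2,4,6,7,9} → only 1 remains.
(6,4) = 4: row 6 has {1,2,6,8}; col 4 has {1,5,6}; box has {1,3,5,6,8,9}; anti-diagonal has {2,3,5,6,7,8,9} → only 4 remains.
(6,8) = 3: row 6 has {1,2,4,6,8}; col 8 has {1,2,4,5,6,7,8,9}; box has {1,2,4,6,7,9} → only 3 remains.
(6,9) = 5: row 6 has {1,2,3,4,6,8}; col 9 has {1,2,3,4,6,9}; box has {1,2,3,4,6,7,9} → only 5 remains.
(7,9) = 7: row 7 has {1,5,6,8,9}; col 9 has {1,2,3,4,5,6,9}; box has {2,4,5,6,8,9} → only 7 remains.
(8,7) = 1: row 8 has {2,3,4,5,6,9}; col 7 has {2,4,5,6,7,8,9}; box has {2,4,5,6,7,8,9} → only 1 remains.
(9,1) = 1: row 9 has {2,5,6,8,9}; col 1 has {8}; box has {2,5,6,8,9}; anti-diagonal has {2,3,4,5,6,7,8,9} → only 1 remains.
(9,4) = 7: row 9 has {1,2,5,6,8,9}; col 4 has {1,4,5,6}; box has {1,3,5,6,9} → only 7 remains.
(9,6) = 4: row 9 has {1,2,5,6,7,8,9}; col 6 has {3,8,9}; box has {1,3,5,6,7,9} → only 4 remains.
(9,7) = 3: row 9 has {1,2,4,5,6,7,8,9}; col 7 has {1,2,4,5,6,7,8,9}; box has {1,2,4,5,6,7,8,9} → only 3 remains.
(1,4) = 2: row 1 has {3,4,6,8,9}; col 4 has {1,4,5,6,7}; box has {} → only 2 remains.
(1,5) = 7: row 1 has {2,3,4,6,8,9}; col 5 has {1,3,5,6,9}; box has {2} → only 7 remains.
(2,4) = 3: row 2 has {1,2,5,8,9}; col 4 has {1,2,4,5,6,7}; box has {2,7} → only 3 remains.
(2,5) = 4: row 2 has {1,2,3,5,8,9}; col 5 has {1,3,5,6,7,9}; box has {2,3,7} → only 4 remains.
(2,6) = 6: row 2 has {1,2,3,4,5,8,9}; col 6 has {3,4,8,9}; box has {2,3,4,7} → only 6 remains.
(3,5) = 8: row 3 has {1,3,7}; col 5 has {1,3,4,5,6,7,9}; box has {2,3,4,6,7} → only 8 remains.
(3,6) = 5: row 3 has {1,3,7,8}; col 6 has {3,4,6,8,9}; box has {2,3,4,6,7,8} → only 5 remains.
(4,5) = 2: row 4 has {1,3,6,7,9}; col 5 has {1,3,4,5,6,7,8,9}; box has {1,3,4,5,6,8,9} → only 2 remains.
(4,9) = 8: row 4 has {1,2,3,6,7,9}; col 9 has {1,2,3,4,5,6,7,9}; box has {1,2,3,4,5,6,7,9} → only 8 remains.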